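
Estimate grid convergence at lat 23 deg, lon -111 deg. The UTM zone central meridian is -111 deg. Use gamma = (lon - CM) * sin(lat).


gamma = (-111 - -111) * sin(23) = 0 * 0.390731 = 0.0 degrees

0.0 degrees


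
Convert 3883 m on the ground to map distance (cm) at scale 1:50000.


map_cm = 3883 * 100 / 50000 = 7.766 cm ≈ 7.77 cm

7.77 cm


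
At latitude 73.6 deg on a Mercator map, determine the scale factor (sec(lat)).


SF = 1 / cos(73.6) = 1 / 0.282341 = 3.542

3.542


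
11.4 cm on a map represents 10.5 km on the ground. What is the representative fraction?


ground = 10.5 km = 1050000 cm; RF denominator = ground / map = 1050000 / 11.4 ≈ 92105; RF = 1:92105

1:92105


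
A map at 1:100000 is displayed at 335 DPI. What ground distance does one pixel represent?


pixel_cm = 2.54 / 335 ≈ 0.007582 cm
ground = pixel_cm * 100000 / 100 = 2.54 * 100000 / (335 * 100) = 254000 / 33500 ≈ 7.58 m

7.58 m


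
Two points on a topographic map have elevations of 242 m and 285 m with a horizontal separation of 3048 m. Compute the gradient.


gradient = (285 - 242) / 3048 = 43 / 3048 = 0.0141

0.0141


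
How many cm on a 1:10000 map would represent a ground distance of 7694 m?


map_cm = 7694 * 100 / 10000 = 76.94 cm

76.94 cm


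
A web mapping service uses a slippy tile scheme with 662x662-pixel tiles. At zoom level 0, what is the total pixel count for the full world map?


tiles per axis = 2^0 = 1
total tiles = 1^2 = 1
pixels per axis = 1 * 662 = 662
total pixels = 662^2 = 438244

438244 pixels


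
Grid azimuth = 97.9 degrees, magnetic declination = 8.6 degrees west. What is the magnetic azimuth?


magnetic azimuth = grid azimuth - declination (east +ve)
mag_az = 97.9 - -8.6 = 106.5 degrees

106.5 degrees


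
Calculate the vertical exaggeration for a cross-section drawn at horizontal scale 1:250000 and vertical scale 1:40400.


VE = horizontal_scale / vertical_scale = 250000 / 40400 ≈ 6.2

6.2x


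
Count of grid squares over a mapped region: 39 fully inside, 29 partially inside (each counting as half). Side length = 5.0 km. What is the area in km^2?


effective squares = 39 + 29 * 0.5 = 53.5
area = 53.5 * 25.0 = 1337.5 km^2

1337.5 km^2


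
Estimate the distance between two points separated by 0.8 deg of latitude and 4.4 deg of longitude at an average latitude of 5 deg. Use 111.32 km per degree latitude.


dlat_km = 0.8 * 111.32 = 89.056
dlon_km = 4.4 * 111.32 * cos(5) ≈ 487.944
dist = sqrt(89.056^2 + 487.944^2) ≈ 496.0 km

496.0 km


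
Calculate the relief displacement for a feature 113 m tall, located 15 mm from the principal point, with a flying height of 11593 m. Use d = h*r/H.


d = h * r / H = 113 * 15 / 11593 = 0.15 mm

0.15 mm


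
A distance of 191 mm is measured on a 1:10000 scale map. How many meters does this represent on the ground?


ground = 191 mm * 10000 / 1000 = 1910.0 m

1910.0 m


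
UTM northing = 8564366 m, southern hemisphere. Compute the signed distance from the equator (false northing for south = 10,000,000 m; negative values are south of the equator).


For southern: actual = 8564366 - 10000000 = -1435634 m

-1435634 m


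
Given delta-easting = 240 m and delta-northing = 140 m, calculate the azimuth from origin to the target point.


az = atan2(240, 140) = 59.7 deg
adjusted to 0-360: 59.7 degrees

59.7 degrees


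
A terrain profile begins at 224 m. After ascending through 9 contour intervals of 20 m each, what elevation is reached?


elevation = 224 + 9 * 20 = 404 m

404 m


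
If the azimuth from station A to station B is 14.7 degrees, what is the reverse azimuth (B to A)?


back azimuth = (14.7 + 180) mod 360 = 194.7 degrees

194.7 degrees


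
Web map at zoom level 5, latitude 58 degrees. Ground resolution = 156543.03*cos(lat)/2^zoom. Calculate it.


res = 156543.03 * cos(58) / 2^5 = 156543.03 * 0.52991926 / 32 = 2592.35 m/pixel

2592.35 m/pixel


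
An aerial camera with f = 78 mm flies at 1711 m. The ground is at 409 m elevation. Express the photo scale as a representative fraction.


scale = f / (H - h) = 78 mm / 1302 m = 78 / 1302000 = 1:16692

1:16692


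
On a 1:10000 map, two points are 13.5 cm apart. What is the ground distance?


ground = 13.5 cm * 10000 / 100 = 1350.0 m = 1.35 km

1.35 km


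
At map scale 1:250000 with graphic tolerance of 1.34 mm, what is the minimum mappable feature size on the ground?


ground = 1.34 mm * 250000 / 1000 = 335.0 m

335.0 m


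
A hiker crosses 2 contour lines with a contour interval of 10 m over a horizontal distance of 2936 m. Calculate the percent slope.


elevation change = 2 * 10 = 20 m
slope = 20 / 2936 * 100 = 0.7%

0.7%


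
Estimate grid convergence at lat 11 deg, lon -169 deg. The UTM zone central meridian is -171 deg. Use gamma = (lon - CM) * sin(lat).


gamma = (-169 - -171) * sin(11) = 2 * 0.190809 = 0.382 degrees

0.382 degrees


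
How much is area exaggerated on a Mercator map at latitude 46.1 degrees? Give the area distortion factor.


area_distortion = 1/cos^2(46.1) = 2.08

2.08


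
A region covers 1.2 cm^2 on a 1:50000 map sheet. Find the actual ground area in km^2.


ground_area = 1.2 * (50000/100)^2 = 300000.0 m^2 = 0.3 km^2

0.3 km^2


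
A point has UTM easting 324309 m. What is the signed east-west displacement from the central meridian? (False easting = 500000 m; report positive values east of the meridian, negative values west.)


displacement = 324309 - 500000 = -175691 m

-175691 m


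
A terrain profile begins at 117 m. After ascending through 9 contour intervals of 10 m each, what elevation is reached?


elevation = 117 + 9 * 10 = 207 m

207 m


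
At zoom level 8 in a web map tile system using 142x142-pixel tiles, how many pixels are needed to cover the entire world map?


tiles per axis = 2^8 = 256
total tiles = 256^2 = 65536
pixels per axis = 256 * 142 = 36352
total pixels = 36352^2 = 1321467904

1321467904 pixels


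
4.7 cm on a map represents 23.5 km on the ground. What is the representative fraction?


ground = 23.5 km = 2350000 cm; RF denominator = ground / map = 2350000 / 4.7 = 500000; RF = 1:500000

1:500000


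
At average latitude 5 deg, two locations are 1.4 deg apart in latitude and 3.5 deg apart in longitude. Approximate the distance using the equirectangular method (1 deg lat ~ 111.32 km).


dlat_km = 1.4 * 111.32 = 155.848
dlon_km = 3.5 * 111.32 * cos(5) ≈ 388.137
dist = sqrt(155.848^2 + 388.137^2) ≈ 418.3 km

418.3 km


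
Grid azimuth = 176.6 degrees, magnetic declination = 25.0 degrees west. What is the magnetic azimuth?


magnetic azimuth = grid azimuth - declination (east +ve)
mag_az = 176.6 - -25.0 = 201.6 degrees

201.6 degrees


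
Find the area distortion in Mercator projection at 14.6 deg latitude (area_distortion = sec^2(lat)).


area_distortion = 1/cos^2(14.6) = 1.068

1.068


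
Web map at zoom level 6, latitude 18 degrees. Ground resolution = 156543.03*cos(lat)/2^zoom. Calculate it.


res = 156543.03 * cos(18) / 2^6 = 156543.03 * 0.95105652 / 64 = 2326.27 m/pixel

2326.27 m/pixel


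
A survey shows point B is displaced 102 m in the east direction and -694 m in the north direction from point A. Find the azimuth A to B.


az = atan2(102, -694) = 171.6 deg
adjusted to 0-360: 171.6 degrees

171.6 degrees


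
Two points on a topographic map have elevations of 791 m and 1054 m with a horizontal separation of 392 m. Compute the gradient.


gradient = (1054 - 791) / 392 = 263 / 392 = 0.6709

0.6709


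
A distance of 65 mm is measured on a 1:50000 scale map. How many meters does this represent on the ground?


ground = 65 mm * 50000 / 1000 = 3250.0 m

3250.0 m


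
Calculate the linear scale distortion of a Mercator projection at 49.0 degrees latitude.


SF = 1 / cos(49.0) = 1 / 0.656059 = 1.524

1.524


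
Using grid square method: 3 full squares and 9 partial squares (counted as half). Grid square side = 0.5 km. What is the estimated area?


effective squares = 3 + 9 * 0.5 = 7.5
area = 7.5 * 0.25 = 1.875 km^2

1.875 km^2


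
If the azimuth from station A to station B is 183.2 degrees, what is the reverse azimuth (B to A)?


back azimuth = (183.2 + 180) mod 360 = 3.2 degrees

3.2 degrees


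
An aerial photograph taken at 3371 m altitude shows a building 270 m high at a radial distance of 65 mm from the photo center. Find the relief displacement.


d = h * r / H = 270 * 65 / 3371 = 5.21 mm

5.21 mm


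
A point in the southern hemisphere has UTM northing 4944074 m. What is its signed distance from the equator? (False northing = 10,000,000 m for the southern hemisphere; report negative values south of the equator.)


For southern: actual = 4944074 - 10000000 = -5055926 m

-5055926 m


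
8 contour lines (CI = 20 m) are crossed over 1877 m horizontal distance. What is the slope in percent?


elevation change = 8 * 20 = 160 m
slope = 160 / 1877 * 100 = 8.5%

8.5%


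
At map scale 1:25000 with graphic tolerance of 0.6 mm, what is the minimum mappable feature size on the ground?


ground = 0.6 mm * 25000 / 1000 = 15.0 m

15.0 m


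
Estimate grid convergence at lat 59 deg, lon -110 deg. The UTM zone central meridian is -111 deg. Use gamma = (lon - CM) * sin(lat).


gamma = (-110 - -111) * sin(59) = 1 * 0.857167 = 0.857 degrees

0.857 degrees


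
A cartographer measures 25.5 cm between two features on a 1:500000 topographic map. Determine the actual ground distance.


ground = 25.5 cm * 500000 / 100 = 127500.0 m = 127.5 km

127.5 km


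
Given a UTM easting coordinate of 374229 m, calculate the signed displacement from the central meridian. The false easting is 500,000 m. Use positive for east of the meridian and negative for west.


displacement = 374229 - 500000 = -125771 m

-125771 m


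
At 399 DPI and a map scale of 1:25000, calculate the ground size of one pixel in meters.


pixel_cm = 2.54 / 399 ≈ 0.006366 cm
ground = pixel_cm * 25000 / 100 = 2.54 * 25000 / (399 * 100) = 63500 / 39900 ≈ 1.59 m

1.59 m


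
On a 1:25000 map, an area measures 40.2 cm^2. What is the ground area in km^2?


ground_area = 40.2 * (25000/100)^2 = 2512500.0 m^2 = 2.5125 km^2 ≈ 2.513 km^2

2.513 km^2


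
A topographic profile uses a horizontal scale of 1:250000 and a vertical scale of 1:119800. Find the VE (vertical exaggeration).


VE = horizontal_scale / vertical_scale = 250000 / 119800 ≈ 2.1

2.1x


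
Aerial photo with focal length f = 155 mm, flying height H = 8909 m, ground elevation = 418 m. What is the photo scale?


scale = f / (H - h) = 155 mm / 8491 m = 155 / 8491000 = 1:54781

1:54781


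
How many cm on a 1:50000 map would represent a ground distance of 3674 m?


map_cm = 3674 * 100 / 50000 = 7.348 cm ≈ 7.35 cm

7.35 cm


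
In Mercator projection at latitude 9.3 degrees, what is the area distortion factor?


area_distortion = 1/cos^2(9.3) = 1.027

1.027


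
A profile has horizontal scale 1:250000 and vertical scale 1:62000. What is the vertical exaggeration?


VE = horizontal_scale / vertical_scale = 250000 / 62000 ≈ 4.0

4.0x


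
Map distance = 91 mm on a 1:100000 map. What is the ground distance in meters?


ground = 91 mm * 100000 / 1000 = 9100.0 m

9100.0 m


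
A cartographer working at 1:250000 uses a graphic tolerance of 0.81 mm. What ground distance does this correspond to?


ground = 0.81 mm * 250000 / 1000 = 202.5 m

202.5 m


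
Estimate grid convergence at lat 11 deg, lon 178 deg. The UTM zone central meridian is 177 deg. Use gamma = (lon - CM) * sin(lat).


gamma = (178 - 177) * sin(11) = 1 * 0.190809 = 0.191 degrees

0.191 degrees


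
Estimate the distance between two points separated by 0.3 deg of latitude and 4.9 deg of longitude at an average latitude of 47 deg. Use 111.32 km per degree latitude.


dlat_km = 0.3 * 111.32 = 33.396
dlon_km = 4.9 * 111.32 * cos(47) ≈ 372.008
dist = sqrt(33.396^2 + 372.008^2) ≈ 373.5 km

373.5 km


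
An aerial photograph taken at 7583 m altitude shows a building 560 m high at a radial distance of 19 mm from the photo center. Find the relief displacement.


d = h * r / H = 560 * 19 / 7583 = 1.4 mm

1.4 mm


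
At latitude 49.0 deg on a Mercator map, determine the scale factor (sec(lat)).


SF = 1 / cos(49.0) = 1 / 0.656059 = 1.524

1.524


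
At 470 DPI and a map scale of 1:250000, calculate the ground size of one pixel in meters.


pixel_cm = 2.54 / 470 ≈ 0.005404 cm
ground = pixel_cm * 250000 / 100 = 2.54 * 250000 / (470 * 100) = 635000 / 47000 ≈ 13.51 m

13.51 m


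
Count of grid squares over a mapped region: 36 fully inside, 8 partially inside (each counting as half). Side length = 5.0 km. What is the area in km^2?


effective squares = 36 + 8 * 0.5 = 40.0
area = 40.0 * 25.0 = 1000.0 km^2

1000.0 km^2


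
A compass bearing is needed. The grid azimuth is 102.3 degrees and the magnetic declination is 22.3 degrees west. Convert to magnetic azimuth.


magnetic azimuth = grid azimuth - declination (east +ve)
mag_az = 102.3 - -22.3 = 124.6 degrees

124.6 degrees


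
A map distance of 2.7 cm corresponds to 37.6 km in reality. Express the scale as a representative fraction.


ground = 37.6 km = 3760000 cm; RF denominator = ground / map = 3760000 / 2.7 ≈ 1392593; RF = 1:1392593

1:1392593


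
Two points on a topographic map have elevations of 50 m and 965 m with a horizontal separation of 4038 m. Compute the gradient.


gradient = (965 - 50) / 4038 = 915 / 4038 = 0.2266

0.2266


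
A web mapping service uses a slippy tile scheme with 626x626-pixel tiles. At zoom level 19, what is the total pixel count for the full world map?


tiles per axis = 2^19 = 524288
total tiles = 524288^2 = 274877906944
pixels per axis = 524288 * 626 = 328204288
total pixels = 328204288^2 = 107718054661586944

107718054661586944 pixels


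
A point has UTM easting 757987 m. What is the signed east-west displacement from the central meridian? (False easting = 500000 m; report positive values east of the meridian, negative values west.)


displacement = 757987 - 500000 = 257987 m

257987 m


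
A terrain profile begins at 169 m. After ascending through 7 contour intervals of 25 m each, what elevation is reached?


elevation = 169 + 7 * 25 = 344 m

344 m


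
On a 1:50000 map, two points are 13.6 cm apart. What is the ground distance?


ground = 13.6 cm * 50000 / 100 = 6800.0 m = 6.8 km

6.8 km


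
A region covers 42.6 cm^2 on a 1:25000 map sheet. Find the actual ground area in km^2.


ground_area = 42.6 * (25000/100)^2 = 2662500.0 m^2 = 2.6625 km^2 ≈ 2.663 km^2

2.663 km^2


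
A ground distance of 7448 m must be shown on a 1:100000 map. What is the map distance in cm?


map_cm = 7448 * 100 / 100000 = 7.448 cm ≈ 7.45 cm

7.45 cm


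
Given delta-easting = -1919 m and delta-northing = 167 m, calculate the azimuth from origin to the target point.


az = atan2(-1919, 167) = -85.0 deg
adjusted to 0-360: 275.0 degrees

275.0 degrees


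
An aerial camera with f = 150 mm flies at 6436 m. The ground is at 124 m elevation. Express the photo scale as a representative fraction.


scale = f / (H - h) = 150 mm / 6312 m = 150 / 6312000 = 1:42080

1:42080


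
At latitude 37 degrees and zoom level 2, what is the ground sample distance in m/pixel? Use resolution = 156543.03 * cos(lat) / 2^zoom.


res = 156543.03 * cos(37) / 2^2 = 156543.03 * 0.79863551 / 4 = 31255.21 m/pixel

31255.21 m/pixel


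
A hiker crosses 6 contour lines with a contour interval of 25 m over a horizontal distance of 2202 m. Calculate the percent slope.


elevation change = 6 * 25 = 150 m
slope = 150 / 2202 * 100 = 6.8%

6.8%


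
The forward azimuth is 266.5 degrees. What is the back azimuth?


back azimuth = (266.5 + 180) mod 360 = 86.5 degrees

86.5 degrees


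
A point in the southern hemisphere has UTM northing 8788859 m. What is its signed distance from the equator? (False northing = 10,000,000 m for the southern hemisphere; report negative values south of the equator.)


For southern: actual = 8788859 - 10000000 = -1211141 m

-1211141 m


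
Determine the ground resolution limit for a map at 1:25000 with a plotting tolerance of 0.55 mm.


ground = 0.55 mm * 25000 / 1000 = 13.75 m

13.75 m


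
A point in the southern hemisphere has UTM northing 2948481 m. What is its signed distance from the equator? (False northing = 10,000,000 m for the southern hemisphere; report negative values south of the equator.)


For southern: actual = 2948481 - 10000000 = -7051519 m

-7051519 m


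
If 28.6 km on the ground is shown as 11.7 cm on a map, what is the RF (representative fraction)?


ground = 28.6 km = 2860000 cm; RF denominator = ground / map = 2860000 / 11.7 ≈ 244444; RF = 1:244444

1:244444


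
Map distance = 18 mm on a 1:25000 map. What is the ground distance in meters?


ground = 18 mm * 25000 / 1000 = 450.0 m

450.0 m


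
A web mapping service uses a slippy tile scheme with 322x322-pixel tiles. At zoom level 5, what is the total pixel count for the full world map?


tiles per axis = 2^5 = 32
total tiles = 32^2 = 1024
pixels per axis = 32 * 322 = 10304
total pixels = 10304^2 = 106172416

106172416 pixels


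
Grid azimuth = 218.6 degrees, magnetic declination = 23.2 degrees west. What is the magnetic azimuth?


magnetic azimuth = grid azimuth - declination (east +ve)
mag_az = 218.6 - -23.2 = 241.8 degrees

241.8 degrees


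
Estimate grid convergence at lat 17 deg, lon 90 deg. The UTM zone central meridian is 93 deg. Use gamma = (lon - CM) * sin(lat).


gamma = (90 - 93) * sin(17) = -3 * 0.292372 = -0.877 degrees

-0.877 degrees


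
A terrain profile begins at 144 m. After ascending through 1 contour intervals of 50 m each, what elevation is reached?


elevation = 144 + 1 * 50 = 194 m

194 m


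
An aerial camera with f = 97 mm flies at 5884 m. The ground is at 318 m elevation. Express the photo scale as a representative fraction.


scale = f / (H - h) = 97 mm / 5566 m = 97 / 5566000 = 1:57381

1:57381


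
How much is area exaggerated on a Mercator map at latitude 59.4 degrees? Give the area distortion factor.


area_distortion = 1/cos^2(59.4) = 3.859

3.859


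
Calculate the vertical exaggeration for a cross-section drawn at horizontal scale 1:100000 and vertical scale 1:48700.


VE = horizontal_scale / vertical_scale = 100000 / 48700 ≈ 2.1

2.1x


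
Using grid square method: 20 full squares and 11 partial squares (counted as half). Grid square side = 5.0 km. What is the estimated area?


effective squares = 20 + 11 * 0.5 = 25.5
area = 25.5 * 25.0 = 637.5 km^2

637.5 km^2


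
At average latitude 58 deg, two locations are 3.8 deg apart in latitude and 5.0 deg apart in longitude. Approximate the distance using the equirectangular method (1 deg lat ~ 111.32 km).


dlat_km = 3.8 * 111.32 = 423.016
dlon_km = 5.0 * 111.32 * cos(58) ≈ 294.953
dist = sqrt(423.016^2 + 294.953^2) ≈ 515.7 km

515.7 km


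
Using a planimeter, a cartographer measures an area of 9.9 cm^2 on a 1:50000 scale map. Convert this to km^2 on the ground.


ground_area = 9.9 * (50000/100)^2 = 2475000.0 m^2 = 2.475 km^2

2.475 km^2


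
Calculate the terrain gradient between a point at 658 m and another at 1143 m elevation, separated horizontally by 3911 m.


gradient = (1143 - 658) / 3911 = 485 / 3911 = 0.124

0.124


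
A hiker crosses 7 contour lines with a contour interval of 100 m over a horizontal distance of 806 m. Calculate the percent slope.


elevation change = 7 * 100 = 700 m
slope = 700 / 806 * 100 = 86.8%

86.8%


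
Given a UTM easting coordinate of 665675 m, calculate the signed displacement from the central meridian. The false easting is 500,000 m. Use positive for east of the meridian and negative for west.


displacement = 665675 - 500000 = 165675 m

165675 m


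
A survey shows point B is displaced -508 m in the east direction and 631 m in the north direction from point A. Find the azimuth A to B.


az = atan2(-508, 631) = -38.8 deg
adjusted to 0-360: 321.2 degrees

321.2 degrees


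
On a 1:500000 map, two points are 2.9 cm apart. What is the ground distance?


ground = 2.9 cm * 500000 / 100 = 14500.0 m = 14.5 km

14.5 km


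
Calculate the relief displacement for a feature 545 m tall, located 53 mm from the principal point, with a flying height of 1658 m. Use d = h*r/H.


d = h * r / H = 545 * 53 / 1658 = 17.42 mm

17.42 mm


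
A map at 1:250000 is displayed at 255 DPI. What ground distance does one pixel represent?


pixel_cm = 2.54 / 255 ≈ 0.009961 cm
ground = pixel_cm * 250000 / 100 = 2.54 * 250000 / (255 * 100) = 635000 / 25500 ≈ 24.9 m

24.9 m


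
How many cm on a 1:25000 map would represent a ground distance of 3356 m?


map_cm = 3356 * 100 / 25000 = 13.424 cm ≈ 13.42 cm

13.42 cm


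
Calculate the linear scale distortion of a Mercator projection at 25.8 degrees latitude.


SF = 1 / cos(25.8) = 1 / 0.900319 = 1.111

1.111


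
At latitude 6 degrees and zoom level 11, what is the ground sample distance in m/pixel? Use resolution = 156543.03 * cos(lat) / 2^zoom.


res = 156543.03 * cos(6) / 2^11 = 156543.03 * 0.9945219 / 2048 = 76.02 m/pixel

76.02 m/pixel


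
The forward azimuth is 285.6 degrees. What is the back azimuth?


back azimuth = (285.6 + 180) mod 360 = 105.6 degrees

105.6 degrees


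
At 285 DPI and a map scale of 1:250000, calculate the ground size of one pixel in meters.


pixel_cm = 2.54 / 285 ≈ 0.008912 cm
ground = pixel_cm * 250000 / 100 = 2.54 * 250000 / (285 * 100) = 635000 / 28500 ≈ 22.28 m

22.28 m


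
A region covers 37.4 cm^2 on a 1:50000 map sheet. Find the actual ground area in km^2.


ground_area = 37.4 * (50000/100)^2 = 9350000.0 m^2 = 9.35 km^2

9.35 km^2


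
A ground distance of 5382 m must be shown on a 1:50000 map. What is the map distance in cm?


map_cm = 5382 * 100 / 50000 = 10.764 cm ≈ 10.76 cm

10.76 cm


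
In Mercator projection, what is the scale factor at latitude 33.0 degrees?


SF = 1 / cos(33.0) = 1 / 0.838671 = 1.192

1.192


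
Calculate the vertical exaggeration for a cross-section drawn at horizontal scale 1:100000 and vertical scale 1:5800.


VE = horizontal_scale / vertical_scale = 100000 / 5800 ≈ 17.2

17.2x


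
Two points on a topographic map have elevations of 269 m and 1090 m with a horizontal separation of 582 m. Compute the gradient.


gradient = (1090 - 269) / 582 = 821 / 582 = 1.4107

1.4107


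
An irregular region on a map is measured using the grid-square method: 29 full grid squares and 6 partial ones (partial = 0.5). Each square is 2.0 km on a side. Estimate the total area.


effective squares = 29 + 6 * 0.5 = 32.0
area = 32.0 * 4.0 = 128.0 km^2

128.0 km^2


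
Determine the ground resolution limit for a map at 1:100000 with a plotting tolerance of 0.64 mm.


ground = 0.64 mm * 100000 / 1000 = 64.0 m

64.0 m


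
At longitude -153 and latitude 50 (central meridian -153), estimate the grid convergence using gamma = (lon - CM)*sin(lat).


gamma = (-153 - -153) * sin(50) = 0 * 0.766044 = 0.0 degrees

0.0 degrees


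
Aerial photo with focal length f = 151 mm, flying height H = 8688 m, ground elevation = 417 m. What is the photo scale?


scale = f / (H - h) = 151 mm / 8271 m = 151 / 8271000 = 1:54775

1:54775


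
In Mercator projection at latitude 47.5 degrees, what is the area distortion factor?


area_distortion = 1/cos^2(47.5) = 2.191

2.191


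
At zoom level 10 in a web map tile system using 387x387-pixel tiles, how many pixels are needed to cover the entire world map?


tiles per axis = 2^10 = 1024
total tiles = 1024^2 = 1048576
pixels per axis = 1024 * 387 = 396288
total pixels = 396288^2 = 157044178944

157044178944 pixels


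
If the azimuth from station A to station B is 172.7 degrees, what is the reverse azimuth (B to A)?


back azimuth = (172.7 + 180) mod 360 = 352.7 degrees

352.7 degrees


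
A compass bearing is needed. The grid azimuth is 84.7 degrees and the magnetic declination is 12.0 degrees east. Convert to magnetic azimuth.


magnetic azimuth = grid azimuth - declination (east +ve)
mag_az = 84.7 - 12.0 = 72.7 degrees

72.7 degrees


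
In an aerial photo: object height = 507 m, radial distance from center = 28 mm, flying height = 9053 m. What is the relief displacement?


d = h * r / H = 507 * 28 / 9053 = 1.57 mm

1.57 mm


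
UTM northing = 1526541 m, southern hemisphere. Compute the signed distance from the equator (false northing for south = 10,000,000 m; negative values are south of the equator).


For southern: actual = 1526541 - 10000000 = -8473459 m

-8473459 m


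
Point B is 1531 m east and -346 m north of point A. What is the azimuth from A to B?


az = atan2(1531, -346) = 102.7 deg
adjusted to 0-360: 102.7 degrees

102.7 degrees


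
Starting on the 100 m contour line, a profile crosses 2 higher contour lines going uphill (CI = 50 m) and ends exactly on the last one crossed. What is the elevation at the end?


elevation = 100 + 2 * 50 = 200 m

200 m


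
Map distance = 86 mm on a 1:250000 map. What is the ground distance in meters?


ground = 86 mm * 250000 / 1000 = 21500.0 m

21500.0 m


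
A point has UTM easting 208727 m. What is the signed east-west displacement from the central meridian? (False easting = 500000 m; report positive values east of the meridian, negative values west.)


displacement = 208727 - 500000 = -291273 m

-291273 m


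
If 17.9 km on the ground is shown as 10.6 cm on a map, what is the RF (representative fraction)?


ground = 17.9 km = 1790000 cm; RF denominator = ground / map = 1790000 / 10.6 ≈ 168868; RF = 1:168868

1:168868


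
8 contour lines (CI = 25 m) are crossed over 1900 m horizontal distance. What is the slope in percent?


elevation change = 8 * 25 = 200 m
slope = 200 / 1900 * 100 = 10.5%

10.5%


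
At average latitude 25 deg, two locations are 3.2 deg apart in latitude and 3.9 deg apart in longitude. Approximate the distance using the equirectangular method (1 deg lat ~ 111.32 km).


dlat_km = 3.2 * 111.32 = 356.224
dlon_km = 3.9 * 111.32 * cos(25) ≈ 393.472
dist = sqrt(356.224^2 + 393.472^2) ≈ 530.8 km

530.8 km


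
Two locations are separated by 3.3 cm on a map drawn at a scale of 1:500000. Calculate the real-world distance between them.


ground = 3.3 cm * 500000 / 100 = 16500.0 m = 16.5 km

16.5 km


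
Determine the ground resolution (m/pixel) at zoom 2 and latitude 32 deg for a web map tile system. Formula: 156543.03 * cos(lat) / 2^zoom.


res = 156543.03 * cos(32) / 2^2 = 156543.03 * 0.8480481 / 4 = 33189.0 m/pixel

33189.0 m/pixel


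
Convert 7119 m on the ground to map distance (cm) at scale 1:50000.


map_cm = 7119 * 100 / 50000 = 14.238 cm ≈ 14.24 cm

14.24 cm


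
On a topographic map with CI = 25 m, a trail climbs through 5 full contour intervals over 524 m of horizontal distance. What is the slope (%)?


elevation change = 5 * 25 = 125 m
slope = 125 / 524 * 100 = 23.9%

23.9%


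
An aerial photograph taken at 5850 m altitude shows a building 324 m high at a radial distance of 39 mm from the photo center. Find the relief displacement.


d = h * r / H = 324 * 39 / 5850 = 2.16 mm

2.16 mm


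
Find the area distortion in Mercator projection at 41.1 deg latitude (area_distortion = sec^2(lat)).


area_distortion = 1/cos^2(41.1) = 1.761

1.761


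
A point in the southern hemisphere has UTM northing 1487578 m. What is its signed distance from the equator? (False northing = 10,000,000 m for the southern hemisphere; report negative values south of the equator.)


For southern: actual = 1487578 - 10000000 = -8512422 m

-8512422 m


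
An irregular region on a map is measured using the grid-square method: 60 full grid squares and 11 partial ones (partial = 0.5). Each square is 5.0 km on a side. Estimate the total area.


effective squares = 60 + 11 * 0.5 = 65.5
area = 65.5 * 25.0 = 1637.5 km^2

1637.5 km^2


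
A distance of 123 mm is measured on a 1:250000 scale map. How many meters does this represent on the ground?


ground = 123 mm * 250000 / 1000 = 30750.0 m

30750.0 m


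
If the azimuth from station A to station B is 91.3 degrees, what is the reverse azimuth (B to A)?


back azimuth = (91.3 + 180) mod 360 = 271.3 degrees

271.3 degrees


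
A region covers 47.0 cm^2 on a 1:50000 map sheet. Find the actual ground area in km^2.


ground_area = 47.0 * (50000/100)^2 = 11750000.0 m^2 = 11.75 km^2

11.75 km^2


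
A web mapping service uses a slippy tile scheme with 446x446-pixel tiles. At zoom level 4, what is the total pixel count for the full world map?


tiles per axis = 2^4 = 16
total tiles = 16^2 = 256
pixels per axis = 16 * 446 = 7136
total pixels = 7136^2 = 50922496

50922496 pixels


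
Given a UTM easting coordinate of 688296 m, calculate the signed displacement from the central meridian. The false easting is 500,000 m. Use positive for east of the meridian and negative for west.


displacement = 688296 - 500000 = 188296 m

188296 m


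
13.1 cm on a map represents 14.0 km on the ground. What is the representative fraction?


ground = 14.0 km = 1400000 cm; RF denominator = ground / map = 1400000 / 13.1 ≈ 106870; RF = 1:106870

1:106870


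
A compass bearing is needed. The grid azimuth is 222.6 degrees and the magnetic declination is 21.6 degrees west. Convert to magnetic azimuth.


magnetic azimuth = grid azimuth - declination (east +ve)
mag_az = 222.6 - -21.6 = 244.2 degrees

244.2 degrees


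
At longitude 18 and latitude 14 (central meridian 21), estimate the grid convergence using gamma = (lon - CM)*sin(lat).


gamma = (18 - 21) * sin(14) = -3 * 0.241922 = -0.726 degrees

-0.726 degrees


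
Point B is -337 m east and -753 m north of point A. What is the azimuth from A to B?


az = atan2(-337, -753) = -155.9 deg
adjusted to 0-360: 204.1 degrees

204.1 degrees


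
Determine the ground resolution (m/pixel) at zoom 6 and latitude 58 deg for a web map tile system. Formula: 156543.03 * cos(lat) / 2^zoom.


res = 156543.03 * cos(58) / 2^6 = 156543.03 * 0.52991926 / 64 = 1296.17 m/pixel

1296.17 m/pixel


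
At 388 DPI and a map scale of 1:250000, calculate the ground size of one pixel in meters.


pixel_cm = 2.54 / 388 ≈ 0.006546 cm
ground = pixel_cm * 250000 / 100 = 2.54 * 250000 / (388 * 100) = 635000 / 38800 ≈ 16.37 m

16.37 m


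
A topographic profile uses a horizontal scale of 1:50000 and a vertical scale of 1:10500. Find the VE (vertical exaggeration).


VE = horizontal_scale / vertical_scale = 50000 / 10500 ≈ 4.8

4.8x


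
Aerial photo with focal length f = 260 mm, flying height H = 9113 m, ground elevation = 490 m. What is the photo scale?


scale = f / (H - h) = 260 mm / 8623 m = 260 / 8623000 = 1:33165

1:33165


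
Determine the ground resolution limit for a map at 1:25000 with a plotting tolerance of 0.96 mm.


ground = 0.96 mm * 25000 / 1000 = 24.0 m

24.0 m


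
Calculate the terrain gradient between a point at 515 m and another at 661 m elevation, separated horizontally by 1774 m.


gradient = (661 - 515) / 1774 = 146 / 1774 = 0.0823

0.0823


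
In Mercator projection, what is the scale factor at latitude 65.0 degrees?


SF = 1 / cos(65.0) = 1 / 0.422618 = 2.366

2.366


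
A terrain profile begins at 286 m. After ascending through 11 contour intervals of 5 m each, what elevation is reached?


elevation = 286 + 11 * 5 = 341 m

341 m


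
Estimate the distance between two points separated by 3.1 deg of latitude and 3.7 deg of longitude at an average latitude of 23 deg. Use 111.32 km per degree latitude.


dlat_km = 3.1 * 111.32 = 345.092
dlon_km = 3.7 * 111.32 * cos(23) ≈ 379.141
dist = sqrt(345.092^2 + 379.141^2) ≈ 512.7 km

512.7 km


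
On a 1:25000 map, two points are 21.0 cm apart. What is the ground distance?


ground = 21.0 cm * 25000 / 100 = 5250.0 m = 5.25 km

5.25 km


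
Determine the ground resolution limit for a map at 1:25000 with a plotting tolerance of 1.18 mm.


ground = 1.18 mm * 25000 / 1000 = 29.5 m

29.5 m


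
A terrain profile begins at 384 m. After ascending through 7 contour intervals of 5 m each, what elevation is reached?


elevation = 384 + 7 * 5 = 419 m

419 m


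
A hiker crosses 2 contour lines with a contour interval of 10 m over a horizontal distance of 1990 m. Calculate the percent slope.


elevation change = 2 * 10 = 20 m
slope = 20 / 1990 * 100 = 1.0%

1.0%


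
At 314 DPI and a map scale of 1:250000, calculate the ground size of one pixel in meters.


pixel_cm = 2.54 / 314 ≈ 0.008089 cm
ground = pixel_cm * 250000 / 100 = 2.54 * 250000 / (314 * 100) = 635000 / 31400 ≈ 20.22 m

20.22 m


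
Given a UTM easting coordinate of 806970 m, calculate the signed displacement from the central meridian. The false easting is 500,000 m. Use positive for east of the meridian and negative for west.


displacement = 806970 - 500000 = 306970 m

306970 m


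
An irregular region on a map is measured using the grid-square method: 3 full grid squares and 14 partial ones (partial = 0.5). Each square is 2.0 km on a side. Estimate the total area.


effective squares = 3 + 14 * 0.5 = 10.0
area = 10.0 * 4.0 = 40.0 km^2

40.0 km^2


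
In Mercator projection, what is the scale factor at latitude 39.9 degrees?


SF = 1 / cos(39.9) = 1 / 0.767165 = 1.304

1.304


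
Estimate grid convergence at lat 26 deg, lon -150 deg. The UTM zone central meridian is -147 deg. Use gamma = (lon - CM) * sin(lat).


gamma = (-150 - -147) * sin(26) = -3 * 0.438371 = -1.315 degrees

-1.315 degrees


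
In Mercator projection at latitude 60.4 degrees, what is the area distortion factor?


area_distortion = 1/cos^2(60.4) = 4.099

4.099


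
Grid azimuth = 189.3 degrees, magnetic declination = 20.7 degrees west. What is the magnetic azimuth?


magnetic azimuth = grid azimuth - declination (east +ve)
mag_az = 189.3 - -20.7 = 210.0 degrees

210.0 degrees


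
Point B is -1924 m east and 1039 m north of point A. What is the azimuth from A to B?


az = atan2(-1924, 1039) = -61.6 deg
adjusted to 0-360: 298.4 degrees

298.4 degrees


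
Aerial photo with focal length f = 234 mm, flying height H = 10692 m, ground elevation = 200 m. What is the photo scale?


scale = f / (H - h) = 234 mm / 10492 m = 234 / 10492000 = 1:44838

1:44838


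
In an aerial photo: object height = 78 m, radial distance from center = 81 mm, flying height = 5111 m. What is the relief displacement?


d = h * r / H = 78 * 81 / 5111 = 1.24 mm

1.24 mm


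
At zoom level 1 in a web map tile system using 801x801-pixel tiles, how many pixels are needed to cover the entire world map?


tiles per axis = 2^1 = 2
total tiles = 2^2 = 4
pixels per axis = 2 * 801 = 1602
total pixels = 1602^2 = 2566404

2566404 pixels


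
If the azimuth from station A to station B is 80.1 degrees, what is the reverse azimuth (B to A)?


back azimuth = (80.1 + 180) mod 360 = 260.1 degrees

260.1 degrees


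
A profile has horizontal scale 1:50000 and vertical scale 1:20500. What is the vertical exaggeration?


VE = horizontal_scale / vertical_scale = 50000 / 20500 ≈ 2.4

2.4x


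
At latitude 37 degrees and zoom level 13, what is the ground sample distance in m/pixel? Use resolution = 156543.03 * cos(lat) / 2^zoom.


res = 156543.03 * cos(37) / 2^13 = 156543.03 * 0.79863551 / 8192 = 15.26 m/pixel

15.26 m/pixel


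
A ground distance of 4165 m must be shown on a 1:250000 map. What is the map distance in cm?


map_cm = 4165 * 100 / 250000 = 1.666 cm ≈ 1.67 cm

1.67 cm


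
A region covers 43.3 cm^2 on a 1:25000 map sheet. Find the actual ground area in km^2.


ground_area = 43.3 * (25000/100)^2 = 2706250.0 m^2 = 2.70625 km^2 ≈ 2.706 km^2

2.706 km^2


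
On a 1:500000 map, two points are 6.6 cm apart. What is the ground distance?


ground = 6.6 cm * 500000 / 100 = 33000.0 m = 33.0 km

33.0 km


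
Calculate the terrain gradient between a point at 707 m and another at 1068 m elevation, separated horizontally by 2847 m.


gradient = (1068 - 707) / 2847 = 361 / 2847 = 0.1268

0.1268


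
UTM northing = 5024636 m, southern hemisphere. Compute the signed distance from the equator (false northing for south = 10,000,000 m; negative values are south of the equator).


For southern: actual = 5024636 - 10000000 = -4975364 m

-4975364 m


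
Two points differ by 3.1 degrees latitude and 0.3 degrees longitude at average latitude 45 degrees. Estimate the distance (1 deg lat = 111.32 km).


dlat_km = 3.1 * 111.32 = 345.092
dlon_km = 0.3 * 111.32 * cos(45) ≈ 23.615
dist = sqrt(345.092^2 + 23.615^2) ≈ 345.9 km

345.9 km


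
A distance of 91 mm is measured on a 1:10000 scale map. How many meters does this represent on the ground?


ground = 91 mm * 10000 / 1000 = 910.0 m

910.0 m


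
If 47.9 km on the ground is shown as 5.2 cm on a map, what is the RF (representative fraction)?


ground = 47.9 km = 4790000 cm; RF denominator = ground / map = 4790000 / 5.2 ≈ 921154; RF = 1:921154

1:921154


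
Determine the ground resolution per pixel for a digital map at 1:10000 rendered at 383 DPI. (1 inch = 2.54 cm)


pixel_cm = 2.54 / 383 ≈ 0.006632 cm
ground = pixel_cm * 10000 / 100 = 2.54 * 10000 / (383 * 100) = 25400 / 38300 ≈ 0.66 m

0.66 m


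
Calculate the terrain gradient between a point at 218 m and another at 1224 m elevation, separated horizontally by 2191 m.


gradient = (1224 - 218) / 2191 = 1006 / 2191 = 0.4592

0.4592


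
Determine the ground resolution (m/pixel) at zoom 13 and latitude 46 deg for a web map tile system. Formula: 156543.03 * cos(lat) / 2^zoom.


res = 156543.03 * cos(46) / 2^13 = 156543.03 * 0.69465837 / 8192 = 13.27 m/pixel

13.27 m/pixel


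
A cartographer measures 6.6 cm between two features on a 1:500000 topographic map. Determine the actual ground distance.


ground = 6.6 cm * 500000 / 100 = 33000.0 m = 33.0 km

33.0 km


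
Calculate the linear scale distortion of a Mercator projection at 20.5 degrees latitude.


SF = 1 / cos(20.5) = 1 / 0.936672 = 1.068

1.068


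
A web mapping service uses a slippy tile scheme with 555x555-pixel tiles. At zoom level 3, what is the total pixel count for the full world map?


tiles per axis = 2^3 = 8
total tiles = 8^2 = 64
pixels per axis = 8 * 555 = 4440
total pixels = 4440^2 = 19713600

19713600 pixels


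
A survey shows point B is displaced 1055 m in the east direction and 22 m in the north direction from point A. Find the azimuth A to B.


az = atan2(1055, 22) = 88.8 deg
adjusted to 0-360: 88.8 degrees

88.8 degrees


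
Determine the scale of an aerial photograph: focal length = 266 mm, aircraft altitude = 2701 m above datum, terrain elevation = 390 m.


scale = f / (H - h) = 266 mm / 2311 m = 266 / 2311000 = 1:8688

1:8688


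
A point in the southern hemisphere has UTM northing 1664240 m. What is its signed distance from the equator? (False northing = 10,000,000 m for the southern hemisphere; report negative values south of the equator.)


For southern: actual = 1664240 - 10000000 = -8335760 m

-8335760 m


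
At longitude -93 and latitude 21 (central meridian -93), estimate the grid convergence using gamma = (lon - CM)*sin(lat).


gamma = (-93 - -93) * sin(21) = 0 * 0.358368 = 0.0 degrees

0.0 degrees
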